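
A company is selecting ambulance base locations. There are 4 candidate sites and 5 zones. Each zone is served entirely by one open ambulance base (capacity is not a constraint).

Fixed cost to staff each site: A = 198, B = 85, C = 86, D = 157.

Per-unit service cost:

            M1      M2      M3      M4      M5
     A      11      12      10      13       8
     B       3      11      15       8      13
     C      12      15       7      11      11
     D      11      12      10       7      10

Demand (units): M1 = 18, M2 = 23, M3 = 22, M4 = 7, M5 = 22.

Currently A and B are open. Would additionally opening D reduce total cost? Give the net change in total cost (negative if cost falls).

No — net change +150 (cost rises by 150).

Current service cost with {A, B}: 759.
Adding D: each zone re-picks its cheapest; new service cost 752, saving 7.
Extra fixed cost: 157. Net change = 157 − 7 = 150.
(Totals: 1042 → 1192.)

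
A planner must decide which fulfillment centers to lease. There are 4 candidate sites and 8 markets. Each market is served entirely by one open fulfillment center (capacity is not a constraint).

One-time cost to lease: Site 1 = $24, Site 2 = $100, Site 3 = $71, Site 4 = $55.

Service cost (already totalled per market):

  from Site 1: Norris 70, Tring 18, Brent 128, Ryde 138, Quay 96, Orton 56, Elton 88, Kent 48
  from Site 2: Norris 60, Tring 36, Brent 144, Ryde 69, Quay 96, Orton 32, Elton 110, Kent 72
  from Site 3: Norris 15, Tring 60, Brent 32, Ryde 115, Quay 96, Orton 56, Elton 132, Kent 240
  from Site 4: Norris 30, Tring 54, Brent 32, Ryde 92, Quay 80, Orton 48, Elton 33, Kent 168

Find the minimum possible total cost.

Minimum total cost: 460

For any fixed open set, each market goes to its cheapest open site; total = fixed + service.
{Site 1, Site 4}: Norris→Site 4 30, Tring→Site 1 18, Brent→Site 4 32, Ryde→Site 4 92, Quay→Site 4 80, Orton→Site 4 48, Elton→Site 4 33, Kent→Site 1 48. Service 381; fixed 79; total 460.
{Site 1, Site 3, Site 4}: service 366 + fixed 150 = 516
{Site 1, Site 2, Site 4}: service 342 + fixed 179 = 521
{Site 1, Site 2, Site 3, Site 4}: service 327 + fixed 250 = 577
No other subset beats 460.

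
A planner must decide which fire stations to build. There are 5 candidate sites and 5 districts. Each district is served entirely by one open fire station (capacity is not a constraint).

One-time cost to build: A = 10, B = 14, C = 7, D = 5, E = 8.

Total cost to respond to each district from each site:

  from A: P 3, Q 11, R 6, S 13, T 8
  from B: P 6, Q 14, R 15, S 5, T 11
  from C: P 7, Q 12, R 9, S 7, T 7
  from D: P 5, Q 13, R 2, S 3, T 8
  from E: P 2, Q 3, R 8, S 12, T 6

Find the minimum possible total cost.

Minimum total cost: 29

For any fixed open set, each district goes to its cheapest open site; total = fixed + service.
{D, E}: P→E 2, Q→E 3, R→D 2, S→D 3, T→E 6. Service 16; fixed 13; total 29.
{C, D, E}: P→E 2, Q→E 3, R→D 2, S→D 3, T→E 6. Service 16; fixed 20; total 36.
{D}: service 31 + fixed 5 = 36
{A, B, C, D, E}: service 16 + fixed 44 = 60
No other subset beats 29.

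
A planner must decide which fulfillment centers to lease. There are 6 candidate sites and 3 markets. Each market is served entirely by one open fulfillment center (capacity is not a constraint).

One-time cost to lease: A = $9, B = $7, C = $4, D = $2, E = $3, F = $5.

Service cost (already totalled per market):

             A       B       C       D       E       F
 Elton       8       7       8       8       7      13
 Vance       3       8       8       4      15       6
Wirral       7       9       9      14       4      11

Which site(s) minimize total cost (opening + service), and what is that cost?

For any fixed open set, each market goes to its cheapest open site; total = fixed + service.
{D, E}: Elton→E 7, Vance→D 4, Wirral→E 4. Service 15; fixed 5; total 20.
{C, D, E}: service 15 + fixed 9 = 24
{D, E, F}: service 15 + fixed 10 = 25
{A, B, C, D, E, F}: service 14 + fixed 30 = 44
No other subset beats 20.

Open D and E; minimum total cost 20.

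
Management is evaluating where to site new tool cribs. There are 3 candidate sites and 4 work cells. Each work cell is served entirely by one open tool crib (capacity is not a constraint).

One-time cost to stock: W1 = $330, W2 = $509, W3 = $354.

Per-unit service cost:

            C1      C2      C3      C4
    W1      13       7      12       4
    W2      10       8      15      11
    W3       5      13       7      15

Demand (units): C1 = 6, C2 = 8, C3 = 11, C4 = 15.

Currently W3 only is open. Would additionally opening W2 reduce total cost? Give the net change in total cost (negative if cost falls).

Current service cost with {W3}: 436.
Adding W2: each work cell re-picks its cheapest; new service cost 336, saving 100.
Extra fixed cost: 509. Net change = 509 − 100 = 409.
(Totals: 790 → 1199.)

No — net change +409 (cost rises by 409).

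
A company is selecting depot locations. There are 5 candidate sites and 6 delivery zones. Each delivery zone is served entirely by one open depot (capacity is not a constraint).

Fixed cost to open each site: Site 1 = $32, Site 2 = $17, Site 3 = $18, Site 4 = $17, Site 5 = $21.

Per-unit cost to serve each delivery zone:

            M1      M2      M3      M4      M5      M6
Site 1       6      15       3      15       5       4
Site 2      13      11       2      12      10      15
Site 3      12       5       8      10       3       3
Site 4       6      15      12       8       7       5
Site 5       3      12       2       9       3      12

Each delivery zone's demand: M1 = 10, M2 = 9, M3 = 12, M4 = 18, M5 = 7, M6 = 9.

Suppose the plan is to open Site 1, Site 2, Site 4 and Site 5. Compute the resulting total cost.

Total cost: 441

Each delivery zone is assigned to its cheapest site among the open ones.
{Site 1, Site 2, Site 4, Site 5}: M1→Site 5 3·10=30, M2→Site 2 11·9=99, M3→Site 2 2·12=24, M4→Site 4 8·18=144, M5→Site 5 3·7=21, M6→Site 1 4·9=36. Service 354; fixed 87; total 441.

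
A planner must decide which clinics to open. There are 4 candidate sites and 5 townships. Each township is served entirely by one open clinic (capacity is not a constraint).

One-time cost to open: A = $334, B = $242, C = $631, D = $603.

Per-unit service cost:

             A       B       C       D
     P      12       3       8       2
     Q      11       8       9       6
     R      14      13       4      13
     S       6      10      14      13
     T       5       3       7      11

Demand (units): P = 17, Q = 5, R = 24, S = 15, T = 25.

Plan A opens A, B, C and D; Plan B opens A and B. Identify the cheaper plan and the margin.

Plan A: {A, B, C, D}: P→D 2·17=34, Q→D 6·5=30, R→C 4·24=96, S→A 6·15=90, T→B 3·25=75. Service 325; fixed 1810; total 2135.
Plan B: {A, B}: P→B 3·17=51, Q→B 8·5=40, R→B 13·24=312, S→A 6·15=90, T→B 3·25=75. Service 568; fixed 576; total 1144.
Difference: |2135 − 1144| = 991.

Plan B is cheaper by 991.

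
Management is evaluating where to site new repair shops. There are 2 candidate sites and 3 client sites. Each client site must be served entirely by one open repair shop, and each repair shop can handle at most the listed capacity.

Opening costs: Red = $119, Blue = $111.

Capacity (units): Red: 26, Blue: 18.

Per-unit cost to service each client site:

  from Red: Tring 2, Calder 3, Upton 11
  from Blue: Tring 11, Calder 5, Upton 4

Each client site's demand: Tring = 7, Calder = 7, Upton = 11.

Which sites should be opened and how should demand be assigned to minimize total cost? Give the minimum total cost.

Minimum total cost: 275

Open {Red}: Tring→Red 2·7=14, Calder→Red 3·7=21, Upton→Red 11·11=121.
Loads: Red carries 25/26. Service 156; fixed 119; total 275.
Next best feasible plan costs 309.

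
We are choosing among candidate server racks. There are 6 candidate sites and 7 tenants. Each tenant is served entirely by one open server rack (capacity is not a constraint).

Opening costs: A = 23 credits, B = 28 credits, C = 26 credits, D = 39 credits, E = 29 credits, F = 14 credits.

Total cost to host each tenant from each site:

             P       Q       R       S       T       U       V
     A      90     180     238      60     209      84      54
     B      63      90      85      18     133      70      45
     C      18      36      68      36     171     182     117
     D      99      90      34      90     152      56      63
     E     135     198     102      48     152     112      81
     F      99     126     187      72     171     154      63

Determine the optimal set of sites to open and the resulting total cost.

For any fixed open set, each tenant goes to its cheapest open site; total = fixed + service.
{B, C, D}: P→C 18, Q→C 36, R→D 34, S→B 18, T→B 133, U→D 56, V→B 45. Service 340; fixed 93; total 433.
{B, C}: service 388 + fixed 54 = 442
{B, C, D, F}: service 340 + fixed 107 = 447
{A, B, C, D, E, F}: service 340 + fixed 159 = 499
No other subset beats 433.

Open B, C and D; minimum total cost 433.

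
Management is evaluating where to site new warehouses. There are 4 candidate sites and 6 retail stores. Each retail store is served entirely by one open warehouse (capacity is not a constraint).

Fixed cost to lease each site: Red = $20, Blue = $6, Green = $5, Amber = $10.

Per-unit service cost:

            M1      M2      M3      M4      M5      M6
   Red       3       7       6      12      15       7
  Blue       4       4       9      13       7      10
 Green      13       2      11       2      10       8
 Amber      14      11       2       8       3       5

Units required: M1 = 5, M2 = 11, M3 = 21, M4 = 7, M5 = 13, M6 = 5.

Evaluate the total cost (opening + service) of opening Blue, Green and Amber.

Each retail store is assigned to its cheapest site among the open ones.
{Blue, Green, Amber}: M1→Blue 4·5=20, M2→Green 2·11=22, M3→Amber 2·21=42, M4→Green 2·7=14, M5→Amber 3·13=39, M6→Amber 5·5=25. Service 162; fixed 21; total 183.

Total cost: 183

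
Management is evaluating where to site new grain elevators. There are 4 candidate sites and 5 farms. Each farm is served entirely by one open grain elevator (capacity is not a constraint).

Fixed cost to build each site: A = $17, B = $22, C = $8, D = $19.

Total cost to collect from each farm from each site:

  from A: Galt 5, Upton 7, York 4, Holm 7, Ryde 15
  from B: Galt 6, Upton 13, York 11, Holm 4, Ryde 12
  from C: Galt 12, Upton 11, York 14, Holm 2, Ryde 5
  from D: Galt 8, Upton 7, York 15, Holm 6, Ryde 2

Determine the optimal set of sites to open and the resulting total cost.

For any fixed open set, each farm goes to its cheapest open site; total = fixed + service.
{A, C}: Galt→A 5, Upton→A 7, York→A 4, Holm→C 2, Ryde→C 5. Service 23; fixed 25; total 48.
{C}: service 44 + fixed 8 = 52
{A}: Galt→A 5, Upton→A 7, York→A 4, Holm→A 7, Ryde→A 15. Service 38; fixed 17; total 55.
{A, B, C, D}: service 20 + fixed 66 = 86
(All 15 nonempty subsets were checked; A and C is lowest.)

Open A and C; minimum total cost 48.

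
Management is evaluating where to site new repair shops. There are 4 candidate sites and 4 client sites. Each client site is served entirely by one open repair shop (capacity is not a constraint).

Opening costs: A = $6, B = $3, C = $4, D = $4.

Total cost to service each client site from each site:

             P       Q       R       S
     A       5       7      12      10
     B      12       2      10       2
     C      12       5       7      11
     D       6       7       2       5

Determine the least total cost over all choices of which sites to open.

For any fixed open set, each client site goes to its cheapest open site; total = fixed + service.
{B, D}: P→D 6, Q→B 2, R→D 2, S→B 2. Service 12; fixed 7; total 19.
{B, C, D}: service 12 + fixed 11 = 23
{A, B, D}: service 11 + fixed 13 = 24
{A, B, C, D}: P→A 5, Q→B 2, R→D 2, S→B 2. Service 11; fixed 17; total 28.
No other subset beats 19.

Minimum total cost: 19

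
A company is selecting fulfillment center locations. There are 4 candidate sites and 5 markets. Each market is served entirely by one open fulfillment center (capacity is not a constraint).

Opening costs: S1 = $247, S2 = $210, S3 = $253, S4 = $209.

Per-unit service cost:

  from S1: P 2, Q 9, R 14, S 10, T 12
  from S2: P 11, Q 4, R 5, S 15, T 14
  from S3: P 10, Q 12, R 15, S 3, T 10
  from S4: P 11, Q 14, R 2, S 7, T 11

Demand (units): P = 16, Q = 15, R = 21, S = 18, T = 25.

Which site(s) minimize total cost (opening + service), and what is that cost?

Open S4 only; minimum total cost 1038.

For any fixed open set, each market goes to its cheapest open site; total = fixed + service.
{S4}: P→S4 11·16=176, Q→S4 14·15=210, R→S4 2·21=42, S→S4 7·18=126, T→S4 11·25=275. Service 829; fixed 209; total 1038.
{S1, S4}: P→S1 2·16=32, Q→S1 9·15=135, R→S4 2·21=42, S→S4 7·18=126, T→S4 11·25=275. Service 610; fixed 456; total 1066.
{S2, S3}: P→S3 10·16=160, Q→S2 4·15=60, R→S2 5·21=105, S→S3 3·18=54, T→S3 10·25=250. Service 629; fixed 463; total 1092.
{S1, S2, S3, S4}: P→S1 2·16=32, Q→S2 4·15=60, R→S4 2·21=42, S→S3 3·18=54, T→S3 10·25=250. Service 438; fixed 919; total 1357.
(All 15 nonempty subsets were checked; S4 only is lowest.)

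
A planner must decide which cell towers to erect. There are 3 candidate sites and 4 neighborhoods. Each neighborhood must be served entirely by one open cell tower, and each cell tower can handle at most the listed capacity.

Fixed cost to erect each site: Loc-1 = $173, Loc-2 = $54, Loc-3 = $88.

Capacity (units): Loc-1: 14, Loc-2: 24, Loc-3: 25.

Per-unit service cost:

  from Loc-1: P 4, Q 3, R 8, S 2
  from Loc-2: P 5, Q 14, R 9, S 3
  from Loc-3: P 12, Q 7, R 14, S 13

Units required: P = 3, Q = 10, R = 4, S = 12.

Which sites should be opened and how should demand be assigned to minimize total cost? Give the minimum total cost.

Minimum total cost: 299

Open {Loc-2, Loc-3}: P→Loc-2 5·3=15, Q→Loc-3 7·10=70, R→Loc-2 9·4=36, S→Loc-2 3·12=36.
Loads: Loc-2 carries 19/24, Loc-3 carries 10/25. Service 157; fixed 142; total 299.
Next best feasible plan costs 319.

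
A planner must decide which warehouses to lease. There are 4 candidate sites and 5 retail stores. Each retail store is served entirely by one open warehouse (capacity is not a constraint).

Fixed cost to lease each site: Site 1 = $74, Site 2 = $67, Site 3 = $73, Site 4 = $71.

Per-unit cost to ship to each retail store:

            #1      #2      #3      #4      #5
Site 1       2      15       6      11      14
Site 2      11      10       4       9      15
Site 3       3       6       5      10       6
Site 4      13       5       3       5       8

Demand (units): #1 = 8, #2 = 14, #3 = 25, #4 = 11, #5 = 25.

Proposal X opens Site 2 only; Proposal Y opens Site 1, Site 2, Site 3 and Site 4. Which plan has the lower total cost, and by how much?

Proposal Y is cheaper by 218.

Proposal X: {Site 2}: #1→Site 2 11·8=88, #2→Site 2 10·14=140, #3→Site 2 4·25=100, #4→Site 2 9·11=99, #5→Site 2 15·25=375. Service 802; fixed 67; total 869.
Proposal Y: {Site 1, Site 2, Site 3, Site 4}: #1→Site 1 2·8=16, #2→Site 4 5·14=70, #3→Site 4 3·25=75, #4→Site 4 5·11=55, #5→Site 3 6·25=150. Service 366; fixed 285; total 651.
Difference: |869 − 651| = 218.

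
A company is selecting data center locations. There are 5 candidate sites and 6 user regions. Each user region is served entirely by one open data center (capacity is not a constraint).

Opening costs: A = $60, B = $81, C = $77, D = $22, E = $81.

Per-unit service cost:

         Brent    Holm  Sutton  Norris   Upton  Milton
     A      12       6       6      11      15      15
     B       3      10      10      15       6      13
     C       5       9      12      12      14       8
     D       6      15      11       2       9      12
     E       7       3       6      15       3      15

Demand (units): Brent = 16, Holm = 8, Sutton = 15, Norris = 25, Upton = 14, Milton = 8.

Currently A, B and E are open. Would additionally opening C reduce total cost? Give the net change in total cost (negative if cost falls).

No — net change +37 (cost rises by 37).

Current service cost with {A, B, E}: 583.
Adding C: each user region re-picks its cheapest; new service cost 543, saving 40.
Extra fixed cost: 77. Net change = 77 − 40 = 37.
(Totals: 805 → 842.)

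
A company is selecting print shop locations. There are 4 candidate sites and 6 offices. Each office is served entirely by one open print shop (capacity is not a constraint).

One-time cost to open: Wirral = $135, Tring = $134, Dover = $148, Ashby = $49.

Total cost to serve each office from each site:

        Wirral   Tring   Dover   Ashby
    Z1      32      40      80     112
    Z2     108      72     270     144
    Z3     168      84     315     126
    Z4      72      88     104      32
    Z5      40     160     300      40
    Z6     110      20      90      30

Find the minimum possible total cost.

Minimum total cost: 471

For any fixed open set, each office goes to its cheapest open site; total = fixed + service.
{Tring, Ashby}: Z1→Tring 40, Z2→Tring 72, Z3→Tring 84, Z4→Ashby 32, Z5→Ashby 40, Z6→Tring 20. Service 288; fixed 183; total 471.
{Ashby}: service 484 + fixed 49 = 533
{Wirral, Ashby}: Z1→Wirral 32, Z2→Wirral 108, Z3→Ashby 126, Z4→Ashby 32, Z5→Wirral 40, Z6→Ashby 30. Service 368; fixed 184; total 552.
{Wirral, Tring, Dover, Ashby}: service 280 + fixed 466 = 746
(All 15 nonempty subsets were checked; Tring and Ashby is lowest.)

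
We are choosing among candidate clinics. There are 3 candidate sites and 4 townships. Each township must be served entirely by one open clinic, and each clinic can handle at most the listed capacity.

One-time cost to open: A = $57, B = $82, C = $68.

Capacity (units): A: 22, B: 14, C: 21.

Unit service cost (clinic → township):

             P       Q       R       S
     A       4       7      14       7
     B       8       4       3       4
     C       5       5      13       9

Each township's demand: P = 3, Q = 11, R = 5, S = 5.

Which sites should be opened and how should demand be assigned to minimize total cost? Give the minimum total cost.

Minimum total cost: 255

Open {B, C}: P→C 5·3=15, Q→C 5·11=55, R→B 3·5=15, S→B 4·5=20.
Loads: B carries 10/14, C carries 14/21. Service 105; fixed 150; total 255.
Next best feasible plan costs 263.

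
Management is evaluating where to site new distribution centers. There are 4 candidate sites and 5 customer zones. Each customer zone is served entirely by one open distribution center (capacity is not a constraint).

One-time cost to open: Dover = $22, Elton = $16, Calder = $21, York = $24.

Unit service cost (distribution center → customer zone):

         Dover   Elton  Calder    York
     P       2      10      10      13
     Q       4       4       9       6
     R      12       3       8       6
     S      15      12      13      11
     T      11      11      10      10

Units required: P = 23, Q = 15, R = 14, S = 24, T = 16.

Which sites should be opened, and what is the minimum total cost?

For any fixed open set, each customer zone goes to its cheapest open site; total = fixed + service.
{Dover, Elton, York}: P→Dover 2·23=46, Q→Dover 4·15=60, R→Elton 3·14=42, S→York 11·24=264, T→York 10·16=160. Service 572; fixed 62; total 634.
{Dover, Elton}: service 612 + fixed 38 = 650
{Dover, Elton, Calder}: P→Dover 2·23=46, Q→Dover 4·15=60, R→Elton 3·14=42, S→Elton 12·24=288, T→Calder 10·16=160. Service 596; fixed 59; total 655.
{Dover, Elton, Calder, York}: service 572 + fixed 83 = 655
No other subset beats 634.

Open Dover, Elton and York; minimum total cost 634.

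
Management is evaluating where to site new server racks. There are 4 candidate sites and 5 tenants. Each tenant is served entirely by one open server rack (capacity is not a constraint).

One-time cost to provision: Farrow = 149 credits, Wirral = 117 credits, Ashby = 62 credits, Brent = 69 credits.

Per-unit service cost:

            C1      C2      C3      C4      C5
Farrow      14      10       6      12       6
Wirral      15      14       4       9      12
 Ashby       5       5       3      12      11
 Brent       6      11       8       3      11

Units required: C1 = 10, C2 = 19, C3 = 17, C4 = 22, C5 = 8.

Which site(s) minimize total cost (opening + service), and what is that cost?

For any fixed open set, each tenant goes to its cheapest open site; total = fixed + service.
{Ashby, Brent}: C1→Ashby 5·10=50, C2→Ashby 5·19=95, C3→Ashby 3·17=51, C4→Brent 3·22=66, C5→Ashby 11·8=88. Service 350; fixed 131; total 481.
{Farrow, Ashby, Brent}: service 310 + fixed 280 = 590
{Wirral, Ashby, Brent}: service 350 + fixed 248 = 598
{Farrow, Wirral, Ashby, Brent}: service 310 + fixed 397 = 707
No other subset beats 481.

Open Ashby and Brent; minimum total cost 481.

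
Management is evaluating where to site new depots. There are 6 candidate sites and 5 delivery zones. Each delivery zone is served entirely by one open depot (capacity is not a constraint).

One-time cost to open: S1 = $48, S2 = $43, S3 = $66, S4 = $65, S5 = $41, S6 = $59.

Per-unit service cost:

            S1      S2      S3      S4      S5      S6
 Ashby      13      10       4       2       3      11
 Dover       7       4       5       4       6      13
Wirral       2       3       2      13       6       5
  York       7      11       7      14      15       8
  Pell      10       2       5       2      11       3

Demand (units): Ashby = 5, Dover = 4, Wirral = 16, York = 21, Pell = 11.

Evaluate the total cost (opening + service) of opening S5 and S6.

Each delivery zone is assigned to its cheapest site among the open ones.
{S5, S6}: Ashby→S5 3·5=15, Dover→S5 6·4=24, Wirral→S6 5·16=80, York→S6 8·21=168, Pell→S6 3·11=33. Service 320; fixed 100; total 420.

Total cost: 420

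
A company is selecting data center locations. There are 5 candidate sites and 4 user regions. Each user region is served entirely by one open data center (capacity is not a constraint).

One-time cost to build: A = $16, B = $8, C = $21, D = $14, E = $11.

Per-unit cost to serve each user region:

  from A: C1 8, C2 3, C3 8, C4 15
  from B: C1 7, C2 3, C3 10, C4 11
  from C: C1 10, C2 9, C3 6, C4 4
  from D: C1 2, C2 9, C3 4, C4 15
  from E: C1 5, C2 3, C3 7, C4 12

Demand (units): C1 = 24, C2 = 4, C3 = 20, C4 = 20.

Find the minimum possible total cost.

For any fixed open set, each user region goes to its cheapest open site; total = fixed + service.
{B, C, D}: C1→D 2·24=48, C2→B 3·4=12, C3→D 4·20=80, C4→C 4·20=80. Service 220; fixed 43; total 263.
{C, D, E}: service 220 + fixed 46 = 266
{A, C, D}: C1→D 2·24=48, C2→A 3·4=12, C3→D 4·20=80, C4→C 4·20=80. Service 220; fixed 51; total 271.
{A, B, C, D, E}: C1→D 2·24=48, C2→A 3·4=12, C3→D 4·20=80, C4→C 4·20=80. Service 220; fixed 70; total 290.
No other subset beats 263.

Minimum total cost: 263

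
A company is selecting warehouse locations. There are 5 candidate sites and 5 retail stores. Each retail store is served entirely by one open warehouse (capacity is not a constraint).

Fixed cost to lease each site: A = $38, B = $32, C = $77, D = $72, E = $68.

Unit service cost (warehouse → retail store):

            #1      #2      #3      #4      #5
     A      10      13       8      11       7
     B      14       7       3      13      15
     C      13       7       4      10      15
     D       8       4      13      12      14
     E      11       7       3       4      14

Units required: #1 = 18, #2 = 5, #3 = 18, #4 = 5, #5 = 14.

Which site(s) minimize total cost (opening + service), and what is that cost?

For any fixed open set, each retail store goes to its cheapest open site; total = fixed + service.
{A, B}: #1→A 10·18=180, #2→B 7·5=35, #3→B 3·18=54, #4→A 11·5=55, #5→A 7·14=98. Service 422; fixed 70; total 492.
{A, E}: #1→A 10·18=180, #2→E 7·5=35, #3→E 3·18=54, #4→E 4·5=20, #5→A 7·14=98. Service 387; fixed 106; total 493.
{A, B, D}: service 371 + fixed 142 = 513
{A, B, C, D, E}: #1→D 8·18=144, #2→D 4·5=20, #3→B 3·18=54, #4→E 4·5=20, #5→A 7·14=98. Service 336; fixed 287; total 623.
No other subset beats 492.

Open A and B; minimum total cost 492.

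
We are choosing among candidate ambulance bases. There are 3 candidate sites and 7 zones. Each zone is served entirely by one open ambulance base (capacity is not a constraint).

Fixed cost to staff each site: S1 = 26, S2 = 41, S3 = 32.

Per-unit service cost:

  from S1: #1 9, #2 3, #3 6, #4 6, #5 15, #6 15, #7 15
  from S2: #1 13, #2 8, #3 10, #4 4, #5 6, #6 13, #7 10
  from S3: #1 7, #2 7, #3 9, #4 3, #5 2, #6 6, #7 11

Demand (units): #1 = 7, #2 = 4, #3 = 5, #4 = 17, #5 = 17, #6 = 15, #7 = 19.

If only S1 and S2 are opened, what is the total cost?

Each zone is assigned to its cheapest site among the open ones.
{S1, S2}: #1→S1 9·7=63, #2→S1 3·4=12, #3→S1 6·5=30, #4→S2 4·17=68, #5→S2 6·17=102, #6→S2 13·15=195, #7→S2 10·19=190. Service 660; fixed 67; total 727.

Total cost: 727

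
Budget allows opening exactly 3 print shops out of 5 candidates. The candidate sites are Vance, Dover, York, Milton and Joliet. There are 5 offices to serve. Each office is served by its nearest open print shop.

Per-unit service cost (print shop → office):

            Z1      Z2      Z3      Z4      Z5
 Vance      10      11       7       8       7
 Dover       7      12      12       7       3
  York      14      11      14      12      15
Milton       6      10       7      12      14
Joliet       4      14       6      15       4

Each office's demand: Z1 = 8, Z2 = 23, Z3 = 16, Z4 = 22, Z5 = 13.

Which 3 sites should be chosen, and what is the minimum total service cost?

Choose Dover, Milton and Joliet; total service cost 551.

With exactly 3 open, each office uses its cheapest among the chosen.
{Dover, Milton, Joliet}: Z1→Joliet 4·8=32, Z2→Milton 10·23=230, Z3→Joliet 6·16=96, Z4→Dover 7·22=154, Z5→Dover 3·13=39. Service cost 551.
{Vance, Dover, Joliet}: service cost 574
{Dover, York, Joliet}: service cost 574
Among all 10 size-3 choices, {Dover, Milton, Joliet} is lowest.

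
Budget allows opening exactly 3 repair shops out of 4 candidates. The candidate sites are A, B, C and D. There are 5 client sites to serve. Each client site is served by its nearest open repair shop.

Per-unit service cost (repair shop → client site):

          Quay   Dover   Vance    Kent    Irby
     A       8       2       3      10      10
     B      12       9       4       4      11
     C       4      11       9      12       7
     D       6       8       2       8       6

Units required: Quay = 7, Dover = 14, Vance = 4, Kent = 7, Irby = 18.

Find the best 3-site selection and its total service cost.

With exactly 3 open, each client site uses its cheapest among the chosen.
{A, B, D}: Quay→D 6·7=42, Dover→A 2·14=28, Vance→D 2·4=8, Kent→B 4·7=28, Irby→D 6·18=108. Service cost 214.
{A, B, C}: service cost 222
{A, C, D}: service cost 228
Among all 4 size-3 choices, {A, B, D} is lowest.

Choose A, B and D; total service cost 214.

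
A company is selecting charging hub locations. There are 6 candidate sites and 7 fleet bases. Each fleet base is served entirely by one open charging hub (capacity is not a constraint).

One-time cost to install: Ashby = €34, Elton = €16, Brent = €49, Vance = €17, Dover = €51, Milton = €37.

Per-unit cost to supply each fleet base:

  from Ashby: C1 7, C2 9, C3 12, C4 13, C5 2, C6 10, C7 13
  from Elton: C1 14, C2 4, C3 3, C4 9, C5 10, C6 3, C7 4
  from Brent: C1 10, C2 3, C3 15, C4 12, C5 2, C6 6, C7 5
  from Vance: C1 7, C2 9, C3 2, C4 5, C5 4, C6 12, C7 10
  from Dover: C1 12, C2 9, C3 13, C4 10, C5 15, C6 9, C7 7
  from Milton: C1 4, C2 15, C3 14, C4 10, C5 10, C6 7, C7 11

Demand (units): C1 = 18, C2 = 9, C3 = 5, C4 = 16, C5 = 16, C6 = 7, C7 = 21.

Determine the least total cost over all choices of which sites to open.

Minimum total cost: 437

For any fixed open set, each fleet base goes to its cheapest open site; total = fixed + service.
{Elton, Vance, Milton}: C1→Milton 4·18=72, C2→Elton 4·9=36, C3→Vance 2·5=10, C4→Vance 5·16=80, C5→Vance 4·16=64, C6→Elton 3·7=21, C7→Elton 4·21=84. Service 367; fixed 70; total 437.
{Ashby, Elton, Vance, Milton}: C1→Milton 4·18=72, C2→Elton 4·9=36, C3→Vance 2·5=10, C4→Vance 5·16=80, C5→Ashby 2·16=32, C6→Elton 3·7=21, C7→Elton 4·21=84. Service 335; fixed 104; total 439.
{Elton, Brent, Vance, Milton}: C1→Milton 4·18=72, C2→Brent 3·9=27, C3→Vance 2·5=10, C4→Vance 5·16=80, C5→Brent 2·16=32, C6→Elton 3·7=21, C7→Elton 4·21=84. Service 326; fixed 119; total 445.
{Ashby, Elton, Brent, Vance, Dover, Milton}: C1→Milton 4·18=72, C2→Brent 3·9=27, C3→Vance 2·5=10, C4→Vance 5·16=80, C5→Ashby 2·16=32, C6→Elton 3·7=21, C7→Elton 4·21=84. Service 326; fixed 204; total 530.
No other subset beats 437.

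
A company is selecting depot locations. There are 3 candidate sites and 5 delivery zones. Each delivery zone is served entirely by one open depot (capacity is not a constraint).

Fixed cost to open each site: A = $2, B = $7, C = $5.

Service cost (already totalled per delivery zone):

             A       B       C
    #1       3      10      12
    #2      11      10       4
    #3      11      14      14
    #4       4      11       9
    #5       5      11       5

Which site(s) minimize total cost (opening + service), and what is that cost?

Open A and C; minimum total cost 34.

For any fixed open set, each delivery zone goes to its cheapest open site; total = fixed + service.
{A, C}: #1→A 3, #2→C 4, #3→A 11, #4→A 4, #5→A 5. Service 27; fixed 7; total 34.
{A}: #1→A 3, #2→A 11, #3→A 11, #4→A 4, #5→A 5. Service 34; fixed 2; total 36.
{A, B, C}: #1→A 3, #2→C 4, #3→A 11, #4→A 4, #5→A 5. Service 27; fixed 14; total 41.
No other subset beats 34.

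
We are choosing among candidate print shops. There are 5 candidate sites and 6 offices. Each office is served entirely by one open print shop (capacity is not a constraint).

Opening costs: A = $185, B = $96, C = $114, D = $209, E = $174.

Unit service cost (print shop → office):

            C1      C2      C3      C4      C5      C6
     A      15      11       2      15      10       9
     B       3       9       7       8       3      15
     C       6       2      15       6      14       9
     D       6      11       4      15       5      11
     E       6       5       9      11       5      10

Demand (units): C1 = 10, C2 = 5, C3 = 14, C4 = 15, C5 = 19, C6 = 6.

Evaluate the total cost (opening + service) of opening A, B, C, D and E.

Each office is assigned to its cheapest site among the open ones.
{A, B, C, D, E}: C1→B 3·10=30, C2→C 2·5=10, C3→A 2·14=28, C4→C 6·15=90, C5→B 3·19=57, C6→A 9·6=54. Service 269; fixed 778; total 1047.

Total cost: 1047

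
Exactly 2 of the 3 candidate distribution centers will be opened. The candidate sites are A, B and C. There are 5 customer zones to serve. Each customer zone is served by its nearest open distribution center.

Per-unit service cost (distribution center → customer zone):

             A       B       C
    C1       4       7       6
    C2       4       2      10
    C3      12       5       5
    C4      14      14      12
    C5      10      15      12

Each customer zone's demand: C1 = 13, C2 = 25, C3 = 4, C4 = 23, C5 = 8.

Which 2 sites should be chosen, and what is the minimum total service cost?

Choose B and C; total service cost 520.

With exactly 2 open, each customer zone uses its cheapest among the chosen.
{B, C}: C1→C 6·13=78, C2→B 2·25=50, C3→B 5·4=20, C4→C 12·23=276, C5→C 12·8=96. Service cost 520.
{A, B}: service cost 524
{A, C}: service cost 528
Among all 3 size-2 choices, {B, C} is lowest.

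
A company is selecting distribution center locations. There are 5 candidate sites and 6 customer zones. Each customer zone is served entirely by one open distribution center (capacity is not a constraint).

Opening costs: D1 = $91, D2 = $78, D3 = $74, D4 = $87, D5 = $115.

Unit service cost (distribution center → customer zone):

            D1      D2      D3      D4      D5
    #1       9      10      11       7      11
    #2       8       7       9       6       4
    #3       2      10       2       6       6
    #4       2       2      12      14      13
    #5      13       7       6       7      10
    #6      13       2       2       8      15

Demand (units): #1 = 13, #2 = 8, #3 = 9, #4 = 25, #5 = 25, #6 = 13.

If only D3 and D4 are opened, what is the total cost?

Each customer zone is assigned to its cheapest site among the open ones.
{D3, D4}: #1→D4 7·13=91, #2→D4 6·8=48, #3→D3 2·9=18, #4→D3 12·25=300, #5→D3 6·25=150, #6→D3 2·13=26. Service 633; fixed 161; total 794.

Total cost: 794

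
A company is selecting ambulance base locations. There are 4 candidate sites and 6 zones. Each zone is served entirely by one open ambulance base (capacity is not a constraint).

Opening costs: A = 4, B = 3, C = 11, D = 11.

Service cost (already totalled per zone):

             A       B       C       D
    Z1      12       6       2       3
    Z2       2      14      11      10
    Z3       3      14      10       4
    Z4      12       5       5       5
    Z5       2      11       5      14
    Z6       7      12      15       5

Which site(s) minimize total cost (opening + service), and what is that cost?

For any fixed open set, each zone goes to its cheapest open site; total = fixed + service.
{A, B}: Z1→B 6, Z2→A 2, Z3→A 3, Z4→B 5, Z5→A 2, Z6→A 7. Service 25; fixed 7; total 32.
{A, D}: service 20 + fixed 15 = 35
{A, C}: Z1→C 2, Z2→A 2, Z3→A 3, Z4→C 5, Z5→A 2, Z6→A 7. Service 21; fixed 15; total 36.
{A, B, C, D}: service 19 + fixed 29 = 48
(All 15 nonempty subsets were checked; A and B is lowest.)

Open A and B; minimum total cost 32.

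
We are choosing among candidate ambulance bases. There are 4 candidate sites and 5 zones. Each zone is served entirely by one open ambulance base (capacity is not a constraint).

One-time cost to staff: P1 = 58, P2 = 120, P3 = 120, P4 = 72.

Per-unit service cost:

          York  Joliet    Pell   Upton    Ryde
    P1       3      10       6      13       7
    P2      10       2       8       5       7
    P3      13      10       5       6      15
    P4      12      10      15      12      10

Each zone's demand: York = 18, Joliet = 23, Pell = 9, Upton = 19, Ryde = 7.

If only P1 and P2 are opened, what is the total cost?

Each zone is assigned to its cheapest site among the open ones.
{P1, P2}: York→P1 3·18=54, Joliet→P2 2·23=46, Pell→P1 6·9=54, Upton→P2 5·19=95, Ryde→P1 7·7=49. Service 298; fixed 178; total 476.

Total cost: 476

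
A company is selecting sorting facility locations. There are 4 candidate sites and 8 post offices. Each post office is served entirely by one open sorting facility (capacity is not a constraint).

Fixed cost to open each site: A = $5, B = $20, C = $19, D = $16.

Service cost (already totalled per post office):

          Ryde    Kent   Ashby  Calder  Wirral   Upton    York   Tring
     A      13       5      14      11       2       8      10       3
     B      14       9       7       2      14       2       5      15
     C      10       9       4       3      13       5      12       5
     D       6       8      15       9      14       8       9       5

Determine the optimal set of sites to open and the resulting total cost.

Open A and B; minimum total cost 64.

For any fixed open set, each post office goes to its cheapest open site; total = fixed + service.
{A, B}: Ryde→A 13, Kent→A 5, Ashby→B 7, Calder→B 2, Wirral→A 2, Upton→B 2, York→B 5, Tring→A 3. Service 39; fixed 25; total 64.
{A, C}: service 42 + fixed 24 = 66
{A}: service 66 + fixed 5 = 71
{A, B, C, D}: Ryde→D 6, Kent→A 5, Ashby→C 4, Calder→B 2, Wirral→A 2, Upton→B 2, York→B 5, Tring→A 3. Service 29; fixed 60; total 89.
No other subset beats 64.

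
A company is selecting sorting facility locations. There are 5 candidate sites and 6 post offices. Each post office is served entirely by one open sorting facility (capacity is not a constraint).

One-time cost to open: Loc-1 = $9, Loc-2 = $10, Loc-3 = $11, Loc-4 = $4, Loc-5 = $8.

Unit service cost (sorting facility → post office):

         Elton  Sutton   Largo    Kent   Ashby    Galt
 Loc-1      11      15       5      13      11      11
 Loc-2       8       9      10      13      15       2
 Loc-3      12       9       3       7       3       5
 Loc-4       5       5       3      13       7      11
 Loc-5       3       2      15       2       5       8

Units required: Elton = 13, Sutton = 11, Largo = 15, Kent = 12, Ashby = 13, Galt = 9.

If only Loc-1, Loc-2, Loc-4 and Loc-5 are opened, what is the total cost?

Each post office is assigned to its cheapest site among the open ones.
{Loc-1, Loc-2, Loc-4, Loc-5}: Elton→Loc-5 3·13=39, Sutton→Loc-5 2·11=22, Largo→Loc-4 3·15=45, Kent→Loc-5 2·12=24, Ashby→Loc-5 5·13=65, Galt→Loc-2 2·9=18. Service 213; fixed 31; total 244.

Total cost: 244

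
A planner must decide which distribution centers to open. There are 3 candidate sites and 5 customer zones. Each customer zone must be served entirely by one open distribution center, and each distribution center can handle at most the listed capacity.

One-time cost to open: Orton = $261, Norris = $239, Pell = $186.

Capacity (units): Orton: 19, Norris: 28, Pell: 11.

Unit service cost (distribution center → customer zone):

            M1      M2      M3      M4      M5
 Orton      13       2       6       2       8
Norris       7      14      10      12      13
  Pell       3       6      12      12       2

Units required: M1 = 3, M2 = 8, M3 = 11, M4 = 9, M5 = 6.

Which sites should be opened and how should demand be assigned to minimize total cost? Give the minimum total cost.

Open {Orton, Norris}: M1→Norris 7·3=21, M2→Orton 2·8=16, M3→Norris 10·11=110, M4→Orton 2·9=18, M5→Norris 13·6=78.
Loads: Orton carries 17/19, Norris carries 20/28. Service 243; fixed 500; total 743.
Next best feasible plan costs 776.

Minimum total cost: 743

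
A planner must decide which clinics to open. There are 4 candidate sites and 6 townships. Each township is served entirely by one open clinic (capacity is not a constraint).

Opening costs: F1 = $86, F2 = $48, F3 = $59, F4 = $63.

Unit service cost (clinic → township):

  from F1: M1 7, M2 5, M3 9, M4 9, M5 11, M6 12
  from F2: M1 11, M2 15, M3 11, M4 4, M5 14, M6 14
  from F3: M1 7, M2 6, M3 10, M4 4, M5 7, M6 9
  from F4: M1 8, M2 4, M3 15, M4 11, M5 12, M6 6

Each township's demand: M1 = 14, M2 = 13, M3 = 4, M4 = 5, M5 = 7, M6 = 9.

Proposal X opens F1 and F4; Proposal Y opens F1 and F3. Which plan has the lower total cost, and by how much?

Proposal X: {F1, F4}: M1→F1 7·14=98, M2→F4 4·13=52, M3→F1 9·4=36, M4→F1 9·5=45, M5→F1 11·7=77, M6→F4 6·9=54. Service 362; fixed 149; total 511.
Proposal Y: {F1, F3}: M1→F1 7·14=98, M2→F1 5·13=65, M3→F1 9·4=36, M4→F3 4·5=20, M5→F3 7·7=49, M6→F3 9·9=81. Service 349; fixed 145; total 494.
Difference: |511 − 494| = 17.

Proposal Y is cheaper by 17.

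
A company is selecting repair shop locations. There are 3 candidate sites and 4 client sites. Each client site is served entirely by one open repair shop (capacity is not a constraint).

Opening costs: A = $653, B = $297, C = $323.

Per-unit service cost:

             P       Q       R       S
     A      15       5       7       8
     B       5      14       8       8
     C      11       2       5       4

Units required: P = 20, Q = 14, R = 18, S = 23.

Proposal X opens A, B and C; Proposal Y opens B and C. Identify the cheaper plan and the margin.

Proposal X: {A, B, C}: P→B 5·20=100, Q→C 2·14=28, R→C 5·18=90, S→C 4·23=92. Service 310; fixed 1273; total 1583.
Proposal Y: {B, C}: P→B 5·20=100, Q→C 2·14=28, R→C 5·18=90, S→C 4·23=92. Service 310; fixed 620; total 930.
Difference: |1583 − 930| = 653.

Proposal Y is cheaper by 653.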